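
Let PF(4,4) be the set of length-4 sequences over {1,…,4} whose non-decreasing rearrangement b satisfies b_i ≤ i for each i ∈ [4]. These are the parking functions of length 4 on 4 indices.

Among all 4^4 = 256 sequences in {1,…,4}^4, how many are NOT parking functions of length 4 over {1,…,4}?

|PF| = (4−4+1)·(4+1)^(4−1) = 1 · 125 = 125 (Konheim–Weiss)
E.g. (3,3,2,4) → sorted (2,3,3,4): b_1=2>1, not a PF.
Total 256; non-PF = 256−125 = 131

131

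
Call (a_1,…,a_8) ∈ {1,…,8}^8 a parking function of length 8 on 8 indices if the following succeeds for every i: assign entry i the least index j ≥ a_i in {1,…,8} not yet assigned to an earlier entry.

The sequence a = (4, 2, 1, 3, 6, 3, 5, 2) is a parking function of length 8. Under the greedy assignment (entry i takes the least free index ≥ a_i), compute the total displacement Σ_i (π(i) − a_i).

Σπ(i) = 1+…+8 = 36; Σa = 4+2+1+3+6+3+5+2 = 26; disp = 36−26 = 10.

10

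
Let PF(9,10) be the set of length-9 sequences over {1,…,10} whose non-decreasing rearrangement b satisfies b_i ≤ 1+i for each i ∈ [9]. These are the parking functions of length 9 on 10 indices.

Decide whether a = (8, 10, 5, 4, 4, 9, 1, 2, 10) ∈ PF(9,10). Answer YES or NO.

NO

Order a: b = (1, 2, 4, 4, 5, 8, 9, 10, 10).
  b_1=1 ≤ 2
  b_2=2 ≤ 3
  b_3=4 ≤ 4
  b_4=4 ≤ 5
  b_5=5 ≤ 6
  b_6=8 > 7
  fails at i=6 ⇒ NO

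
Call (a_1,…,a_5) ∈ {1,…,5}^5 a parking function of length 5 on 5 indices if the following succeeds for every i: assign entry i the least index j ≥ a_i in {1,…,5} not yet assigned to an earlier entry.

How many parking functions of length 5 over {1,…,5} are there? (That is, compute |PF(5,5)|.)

1296

|PF| = (5+1−5)·(5+1)^{5−1} = 1 · 1296 = 1296
E.g. (2,2,2,3,1) → sorted (1,2,2,2,3): b_i ≤ i ∀i, a PF.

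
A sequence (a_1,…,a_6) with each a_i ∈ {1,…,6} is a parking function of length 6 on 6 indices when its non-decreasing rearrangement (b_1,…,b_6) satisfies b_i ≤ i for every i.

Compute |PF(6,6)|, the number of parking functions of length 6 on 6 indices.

16807

|PF(6,6)| = (6−6+1)·(6+1)^(6−1) = 1×16807 = 16807 (Konheim–Weiss)
One tuple (1,6,1,2,5,2) → sorted (1,1,2,2,5,6): b_i ≤ i ∀i, a PF.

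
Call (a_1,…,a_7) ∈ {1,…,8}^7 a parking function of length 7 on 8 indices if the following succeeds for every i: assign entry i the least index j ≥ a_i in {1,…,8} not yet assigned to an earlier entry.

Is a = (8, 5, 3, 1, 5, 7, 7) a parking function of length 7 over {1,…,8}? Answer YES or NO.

NO

Sorted: b = (1, 3, 5, 5, 7, 7, 8).
  b_1=1 ≤ 2
  b_2=3 ≤ 3
  b_3=5 > 4
  fails at i=3 ⇒ NO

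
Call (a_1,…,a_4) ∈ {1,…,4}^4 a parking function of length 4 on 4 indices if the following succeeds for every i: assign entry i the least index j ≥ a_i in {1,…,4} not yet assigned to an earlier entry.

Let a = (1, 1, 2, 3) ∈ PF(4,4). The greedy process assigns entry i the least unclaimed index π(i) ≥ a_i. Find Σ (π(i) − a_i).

Σπ(i) = 1+…+4 = 10; Σa = 1+1+2+3 = 7; disp = 10−7 = 3.

3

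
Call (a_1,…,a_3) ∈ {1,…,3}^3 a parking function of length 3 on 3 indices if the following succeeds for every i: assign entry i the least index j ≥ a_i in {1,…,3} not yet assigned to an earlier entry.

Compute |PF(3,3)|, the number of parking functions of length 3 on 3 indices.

16

#PF = (3+1−3)·(3+1)^{3−1} = 1·16 = 16 [KW]
Example (1,1,2) → sorted (1,1,2): b_i ≤ i ∀i, a PF.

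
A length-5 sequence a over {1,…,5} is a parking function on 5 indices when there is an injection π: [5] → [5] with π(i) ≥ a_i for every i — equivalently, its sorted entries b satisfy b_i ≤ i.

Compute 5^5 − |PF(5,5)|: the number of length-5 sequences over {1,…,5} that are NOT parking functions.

1829

Count = (5−5+1)·(5+1)^(5−1) = 1 · 1296 = 1296 (Pollak)
One tuple (4,4,3,4,5) → sorted (3,4,4,4,5): b_1=3>1, not a PF.
5^5 − 1296 = 3125 − 1296 = 1829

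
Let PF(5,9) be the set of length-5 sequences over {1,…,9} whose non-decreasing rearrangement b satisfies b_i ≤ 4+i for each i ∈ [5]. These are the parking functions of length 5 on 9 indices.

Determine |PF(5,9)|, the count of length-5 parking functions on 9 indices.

Count = (10−5)·10^(5−1) = 5×10000 = 50000 (Pollak)
Example (2,9,6,5,5) → sorted (2,5,5,6,9): b_i ≤ 4+i ∀i, a PF.

50000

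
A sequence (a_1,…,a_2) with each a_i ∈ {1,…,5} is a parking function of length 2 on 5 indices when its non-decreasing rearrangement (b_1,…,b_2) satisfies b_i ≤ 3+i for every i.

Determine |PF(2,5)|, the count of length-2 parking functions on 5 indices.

Count = 4·6^1 = 4 · 6 = 24 (Pollak)
Check (3,2) → sorted (2,3): b_i ≤ 3+i ∀i, a PF.

24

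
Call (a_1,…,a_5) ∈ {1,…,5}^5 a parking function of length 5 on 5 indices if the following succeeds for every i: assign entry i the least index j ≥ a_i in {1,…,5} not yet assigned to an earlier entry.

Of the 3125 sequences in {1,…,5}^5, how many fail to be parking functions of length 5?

1829

#PF = (6−5)·6^(5−1) = 1 · 1296 = 1296
Check (2,2,2,2,4) → sorted (2,2,2,2,4): b_1=2>1, not a PF.
5^5 − 1296 = 3125 − 1296 = 1829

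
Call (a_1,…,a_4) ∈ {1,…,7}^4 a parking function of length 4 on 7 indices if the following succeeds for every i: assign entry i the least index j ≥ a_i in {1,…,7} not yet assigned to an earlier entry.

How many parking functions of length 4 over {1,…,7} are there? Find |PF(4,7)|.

2048

Count = (8−4)·8^(4−1) = 4 · 512 = 2048
Example (7,3,2,6) → sorted (2,3,6,7): b_i ≤ 3+i ∀i, a PF.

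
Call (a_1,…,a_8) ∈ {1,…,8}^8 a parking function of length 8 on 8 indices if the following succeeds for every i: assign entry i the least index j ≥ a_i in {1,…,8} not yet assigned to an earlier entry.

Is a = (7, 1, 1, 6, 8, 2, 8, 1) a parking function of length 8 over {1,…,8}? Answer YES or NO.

NO

Rearranged: b = (1, 1, 1, 2, 6, 7, 8, 8).
  b_1=1 ≤ 1
  b_2=1 ≤ 2
  b_3=1 ≤ 3
  b_4=2 ≤ 4
  b_5=6 > 5
  fails at i=5 ⇒ NO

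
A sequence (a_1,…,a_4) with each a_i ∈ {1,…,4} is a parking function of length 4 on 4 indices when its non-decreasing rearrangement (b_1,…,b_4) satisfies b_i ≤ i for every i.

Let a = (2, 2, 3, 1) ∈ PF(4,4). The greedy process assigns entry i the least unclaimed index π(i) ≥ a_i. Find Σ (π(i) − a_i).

2

Σπ(i) = 1+…+4 = 10; Σa = 2+2+3+1 = 8; disp = 10−8 = 2.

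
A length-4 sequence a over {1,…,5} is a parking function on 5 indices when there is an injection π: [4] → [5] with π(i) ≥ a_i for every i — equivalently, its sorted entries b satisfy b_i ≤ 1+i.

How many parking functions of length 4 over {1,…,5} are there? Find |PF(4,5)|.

432

#PF = (5+1−4)·(5+1)^{4−1} = 2 · 216 = 432 [KW]
Check (2,4,4,3) → sorted (2,3,4,4): b_i ≤ 1+i ∀i, a PF.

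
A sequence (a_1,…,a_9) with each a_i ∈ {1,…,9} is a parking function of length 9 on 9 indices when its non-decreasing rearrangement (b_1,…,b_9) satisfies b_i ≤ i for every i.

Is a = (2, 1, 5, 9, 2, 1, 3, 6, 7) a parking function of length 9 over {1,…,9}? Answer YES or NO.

YES

Sorted: b = (1, 1, 2, 2, 3, 5, 6, 7, 9).
  b_1=1 ≤ 1
  b_2=1 ≤ 2
  b_3=2 ≤ 3
  b_4=2 ≤ 4
  b_5=3 ≤ 5
  b_6=5 ≤ 6
  b_7=6 ≤ 7
  b_8=7 ≤ 8
  b_9=9 ≤ 9
All bounds hold ⇒ YES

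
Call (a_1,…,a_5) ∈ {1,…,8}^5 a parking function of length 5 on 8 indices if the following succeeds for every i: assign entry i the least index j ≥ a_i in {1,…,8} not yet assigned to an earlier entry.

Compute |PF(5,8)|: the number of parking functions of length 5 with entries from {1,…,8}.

Count = (8−5+1)·(8+1)^(5−1) = 4×6561 = 26244 (Pollak)
One tuple (6,1,1,3,4) → sorted (1,1,3,4,6): b_i ≤ 3+i ∀i, a PF.

26244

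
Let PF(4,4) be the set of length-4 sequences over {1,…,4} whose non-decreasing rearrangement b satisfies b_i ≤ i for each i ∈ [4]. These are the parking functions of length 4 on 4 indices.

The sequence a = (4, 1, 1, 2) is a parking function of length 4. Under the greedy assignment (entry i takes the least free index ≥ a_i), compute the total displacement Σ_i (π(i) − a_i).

2

Σπ(i) = 1+…+4 = 10; Σa = 4+1+1+2 = 8; disp = 10−8 = 2.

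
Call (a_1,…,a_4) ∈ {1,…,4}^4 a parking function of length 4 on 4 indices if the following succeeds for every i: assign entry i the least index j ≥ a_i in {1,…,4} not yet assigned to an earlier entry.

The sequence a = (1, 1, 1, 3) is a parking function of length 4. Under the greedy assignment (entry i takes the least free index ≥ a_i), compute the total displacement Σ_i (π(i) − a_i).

4

Σπ = 10 ({1..4} each once); Σa = 1+1+1+3 = 6; disp = 10−6 = 4.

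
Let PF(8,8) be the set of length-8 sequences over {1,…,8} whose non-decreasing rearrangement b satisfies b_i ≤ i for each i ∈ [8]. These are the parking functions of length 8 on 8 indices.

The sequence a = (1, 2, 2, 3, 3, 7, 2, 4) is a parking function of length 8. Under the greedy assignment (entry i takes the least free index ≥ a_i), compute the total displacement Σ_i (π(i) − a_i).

Σπ = 36 ({1..8} each once); Σa = 1+2+2+3+3+7+2+4 = 24; disp = 36−24 = 12.

12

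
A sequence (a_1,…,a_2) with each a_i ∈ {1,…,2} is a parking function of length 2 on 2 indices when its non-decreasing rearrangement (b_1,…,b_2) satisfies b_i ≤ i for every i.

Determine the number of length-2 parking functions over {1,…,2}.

#PF = (2−2+1)·(2+1)^(2−1) = 1·3 = 3 [KW]
One tuple (2,1) → sorted (1,2): b_i ≤ i ∀i, a PF.

3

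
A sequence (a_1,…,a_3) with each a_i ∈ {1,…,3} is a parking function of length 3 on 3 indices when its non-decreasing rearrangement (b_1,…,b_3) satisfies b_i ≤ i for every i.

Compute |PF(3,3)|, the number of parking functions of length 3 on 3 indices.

|PF(3,3)| = (3+1−3)·(3+1)^{3−1} = 1·16 = 16
One tuple (1,1,2) → sorted (1,1,2): b_i ≤ i ∀i, a PF.

16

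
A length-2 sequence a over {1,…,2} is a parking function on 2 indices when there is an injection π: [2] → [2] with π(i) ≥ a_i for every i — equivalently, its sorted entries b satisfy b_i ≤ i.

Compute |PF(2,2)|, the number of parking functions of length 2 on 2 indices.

3

|PF(2,2)| = (2−2+1)·(2+1)^(2−1) = 1×3 = 3 [KW]
E.g. (1,1) → sorted (1,1): b_i ≤ i ∀i, a PF.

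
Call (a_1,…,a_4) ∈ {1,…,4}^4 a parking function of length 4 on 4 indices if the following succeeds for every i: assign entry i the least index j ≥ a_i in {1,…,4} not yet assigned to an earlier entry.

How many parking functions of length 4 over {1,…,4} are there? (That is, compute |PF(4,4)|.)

125

#PF = (4+1−4)·(4+1)^{4−1} = 1×125 = 125 (Pollak)
E.g. (1,2,4,1) → sorted (1,1,2,4): b_i ≤ i ∀i, a PF.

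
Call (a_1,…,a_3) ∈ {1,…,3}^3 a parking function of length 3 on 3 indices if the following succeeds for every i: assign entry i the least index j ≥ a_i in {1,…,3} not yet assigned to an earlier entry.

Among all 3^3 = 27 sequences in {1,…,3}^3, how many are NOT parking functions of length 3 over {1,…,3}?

Count = (3−3+1)·(3+1)^(3−1) = 1·16 = 16 (Konheim–Weiss)
Example (3,2,3) → sorted (2,3,3): b_1=2>1, not a PF.
So 27 − 16 = 11 fail.

11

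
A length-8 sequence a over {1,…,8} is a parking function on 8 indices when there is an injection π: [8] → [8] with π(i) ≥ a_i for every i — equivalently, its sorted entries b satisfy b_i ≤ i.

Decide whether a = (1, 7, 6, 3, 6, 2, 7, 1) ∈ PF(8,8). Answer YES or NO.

Order a: b = (1, 1, 2, 3, 6, 6, 7, 7).
  b_1=1 ≤ 1
  b_2=1 ≤ 2
  b_3=2 ≤ 3
  b_4=3 ≤ 4
  b_5=6 > 5
  fails at i=5 ⇒ NO

NO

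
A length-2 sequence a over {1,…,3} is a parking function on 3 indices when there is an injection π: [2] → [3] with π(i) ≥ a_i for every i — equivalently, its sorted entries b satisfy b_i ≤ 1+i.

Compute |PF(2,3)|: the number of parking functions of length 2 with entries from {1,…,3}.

Count = (4−2)·4^(2−1) = 2×4 = 8 (Konheim–Weiss)
E.g. (3,1) → sorted (1,3): b_i ≤ 1+i ∀i, a PF.

8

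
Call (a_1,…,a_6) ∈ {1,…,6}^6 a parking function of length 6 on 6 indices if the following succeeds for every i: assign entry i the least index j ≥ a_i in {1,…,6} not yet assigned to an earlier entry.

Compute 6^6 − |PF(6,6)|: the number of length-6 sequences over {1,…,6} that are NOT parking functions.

|PF| = (6−6+1)·(6+1)^(6−1) = 1·16807 = 16807
Check (5,6,6,6,6,4) → sorted (4,5,6,6,6,6): b_1=4>1, not a PF.
6^6 − 16807 = 46656 − 16807 = 29849

29849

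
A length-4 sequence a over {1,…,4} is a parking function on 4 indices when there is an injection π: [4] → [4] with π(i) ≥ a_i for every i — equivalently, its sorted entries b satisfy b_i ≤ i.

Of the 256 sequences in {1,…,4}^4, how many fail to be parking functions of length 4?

131

|PF| = 1·5^3 = 1·125 = 125
One tuple (3,3,3,1) → sorted (1,3,3,3): b_2=3>2, not a PF.
Total 256; non-PF = 256−125 = 131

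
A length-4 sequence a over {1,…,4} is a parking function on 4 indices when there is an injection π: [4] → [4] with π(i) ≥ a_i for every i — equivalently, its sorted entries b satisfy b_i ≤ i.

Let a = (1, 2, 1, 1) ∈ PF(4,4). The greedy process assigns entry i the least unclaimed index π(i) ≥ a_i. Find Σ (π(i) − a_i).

5

Σπ(i) = 1+…+4 = 10; Σa = 1+2+1+1 = 5; disp = 10−5 = 5.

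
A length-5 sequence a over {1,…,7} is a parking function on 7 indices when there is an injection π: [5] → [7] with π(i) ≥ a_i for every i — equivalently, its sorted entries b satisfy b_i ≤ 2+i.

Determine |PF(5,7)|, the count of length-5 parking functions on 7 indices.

#PF = (8−5)·8^(5−1) = 3×4096 = 12288 [KW]
Example (4,4,3,1,4) → sorted (1,3,4,4,4): b_i ≤ 2+i ∀i, a PF.

12288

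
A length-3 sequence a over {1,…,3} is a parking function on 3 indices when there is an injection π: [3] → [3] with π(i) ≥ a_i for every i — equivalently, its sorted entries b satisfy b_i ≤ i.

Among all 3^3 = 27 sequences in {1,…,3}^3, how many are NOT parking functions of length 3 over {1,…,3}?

11

#PF = (3−3+1)·(3+1)^(3−1) = 1·16 = 16 (Pollak)
E.g. (2,3,3) → sorted (2,3,3): b_1=2>1, not a PF.
So 27 − 16 = 11 fail.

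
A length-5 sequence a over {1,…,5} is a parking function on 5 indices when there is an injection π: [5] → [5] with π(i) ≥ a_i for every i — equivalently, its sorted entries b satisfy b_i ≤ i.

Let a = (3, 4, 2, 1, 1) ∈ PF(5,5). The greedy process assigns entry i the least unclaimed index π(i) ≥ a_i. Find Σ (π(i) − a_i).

4

Σπ = 5·6/2 = 15 (π permutes [5]); Σa = 3+4+2+1+1 = 11; disp = 15−11 = 4.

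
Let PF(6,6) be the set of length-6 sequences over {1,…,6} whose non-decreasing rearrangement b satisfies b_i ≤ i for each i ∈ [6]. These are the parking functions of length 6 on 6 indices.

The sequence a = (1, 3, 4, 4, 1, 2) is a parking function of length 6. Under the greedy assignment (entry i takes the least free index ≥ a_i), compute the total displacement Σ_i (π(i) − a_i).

6

Σπ = 6·7/2 = 21 (π permutes [6]); Σa = 1+3+4+4+1+2 = 15; disp = 21−15 = 6.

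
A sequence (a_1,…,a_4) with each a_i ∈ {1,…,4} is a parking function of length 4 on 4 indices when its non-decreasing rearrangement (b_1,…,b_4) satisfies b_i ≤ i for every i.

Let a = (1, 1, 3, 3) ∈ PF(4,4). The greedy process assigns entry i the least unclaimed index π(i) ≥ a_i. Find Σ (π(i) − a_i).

Σπ(i) = 1+…+4 = 10; Σa = 1+1+3+3 = 8; disp = 10−8 = 2.

2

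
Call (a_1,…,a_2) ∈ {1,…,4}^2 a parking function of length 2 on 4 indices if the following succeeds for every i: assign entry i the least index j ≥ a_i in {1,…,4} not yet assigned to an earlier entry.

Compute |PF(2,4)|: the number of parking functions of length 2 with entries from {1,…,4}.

15

|PF| = 3·5^1 = 3×5 = 15 [KW]
Check (3,4) → sorted (3,4): b_i ≤ 2+i ∀i, a PF.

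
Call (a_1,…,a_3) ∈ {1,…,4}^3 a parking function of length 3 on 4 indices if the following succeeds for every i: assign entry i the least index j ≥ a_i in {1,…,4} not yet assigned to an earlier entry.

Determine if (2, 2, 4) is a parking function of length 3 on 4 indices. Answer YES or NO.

YES

Order a: b = (2, 2, 4).
  b_1=2 ≤ 2
  b_2=2 ≤ 3
  b_3=4 ≤ 4
All bounds hold ⇒ YES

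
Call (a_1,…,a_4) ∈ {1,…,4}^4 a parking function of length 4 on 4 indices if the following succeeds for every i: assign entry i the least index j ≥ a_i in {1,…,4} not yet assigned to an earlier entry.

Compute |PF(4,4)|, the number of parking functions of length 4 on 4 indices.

125

|PF| = 1·5^3 = 1×125 = 125
Example (1,4,1,2) → sorted (1,1,2,4): b_i ≤ i ∀i, a PF.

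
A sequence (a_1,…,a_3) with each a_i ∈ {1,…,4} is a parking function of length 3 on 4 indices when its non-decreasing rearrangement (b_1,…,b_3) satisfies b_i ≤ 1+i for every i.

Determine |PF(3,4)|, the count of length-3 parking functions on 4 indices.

50

|PF(3,4)| = (4+1−3)·(4+1)^{3−1} = 2·25 = 50 [KW]
One tuple (4,2,1) → sorted (1,2,4): b_i ≤ 1+i ∀i, a PF.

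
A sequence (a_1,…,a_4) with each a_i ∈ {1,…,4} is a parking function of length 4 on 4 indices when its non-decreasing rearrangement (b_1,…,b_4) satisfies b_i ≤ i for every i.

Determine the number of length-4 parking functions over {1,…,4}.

125

|PF(4,4)| = (4+1−4)·(4+1)^{4−1} = 1 · 125 = 125 (Pollak)
One tuple (2,2,1,1) → sorted (1,1,2,2): b_i ≤ i ∀i, a PF.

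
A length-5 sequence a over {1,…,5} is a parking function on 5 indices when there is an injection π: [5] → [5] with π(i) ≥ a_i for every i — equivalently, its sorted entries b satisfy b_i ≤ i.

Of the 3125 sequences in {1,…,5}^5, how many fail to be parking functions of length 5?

Count = (6−5)·6^(5−1) = 1 · 1296 = 1296 (Konheim–Weiss)
One tuple (4,5,2,4,4) → sorted (2,4,4,4,5): b_1=2>1, not a PF.
So 3125 − 1296 = 1829 fail.

1829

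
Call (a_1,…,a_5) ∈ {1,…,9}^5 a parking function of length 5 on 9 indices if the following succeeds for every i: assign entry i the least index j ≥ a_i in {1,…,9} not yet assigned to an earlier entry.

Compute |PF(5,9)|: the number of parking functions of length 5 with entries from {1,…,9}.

50000

|PF(5,9)| = (9−5+1)·(9+1)^(5−1) = 5×10000 = 50000 [KW]
Example (7,4,6,7,6) → sorted (4,6,6,7,7): b_i ≤ 4+i ∀i, a PF.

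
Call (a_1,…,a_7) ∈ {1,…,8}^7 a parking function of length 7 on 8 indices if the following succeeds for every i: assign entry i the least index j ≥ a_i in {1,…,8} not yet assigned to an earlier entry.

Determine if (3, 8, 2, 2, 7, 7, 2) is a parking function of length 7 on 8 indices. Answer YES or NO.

NO

Sorted: b = (2, 2, 2, 3, 7, 7, 8).
  b_1=2 ≤ 2
  b_2=2 ≤ 3
  b_3=2 ≤ 4
  b_4=3 ≤ 5
  b_5=7 > 6
  fails at i=5 ⇒ NO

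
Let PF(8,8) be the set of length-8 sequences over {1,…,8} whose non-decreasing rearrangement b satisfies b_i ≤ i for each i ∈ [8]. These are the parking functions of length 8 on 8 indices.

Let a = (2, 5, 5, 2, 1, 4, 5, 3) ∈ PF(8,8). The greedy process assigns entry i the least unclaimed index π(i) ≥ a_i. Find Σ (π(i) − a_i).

9

Σπ = 8·9/2 = 36 (π permutes [8]); Σa = 2+5+5+2+1+4+5+3 = 27; disp = 36−27 = 9.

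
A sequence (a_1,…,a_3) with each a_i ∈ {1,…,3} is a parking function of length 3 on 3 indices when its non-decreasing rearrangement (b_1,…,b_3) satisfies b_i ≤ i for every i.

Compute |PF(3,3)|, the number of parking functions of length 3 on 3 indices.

16

Count = (3+1−3)·(3+1)^{3−1} = 1·16 = 16 [KW]
Check (2,3,1) → sorted (1,2,3): b_i ≤ i ∀i, a PF.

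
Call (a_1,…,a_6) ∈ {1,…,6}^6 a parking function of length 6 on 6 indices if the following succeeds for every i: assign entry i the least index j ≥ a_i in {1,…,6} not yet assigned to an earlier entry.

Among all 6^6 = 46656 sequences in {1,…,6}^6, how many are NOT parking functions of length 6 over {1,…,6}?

29849

|PF(6,6)| = (6−6+1)·(6+1)^(6−1) = 1·16807 = 16807
One tuple (6,6,4,2,2,5) → sorted (2,2,4,5,6,6): b_1=2>1, not a PF.
Total 46656; non-PF = 46656−16807 = 29849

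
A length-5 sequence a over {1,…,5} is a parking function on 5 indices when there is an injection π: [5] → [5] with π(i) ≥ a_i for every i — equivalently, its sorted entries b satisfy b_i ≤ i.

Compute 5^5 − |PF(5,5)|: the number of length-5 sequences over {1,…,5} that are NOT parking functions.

|PF| = 1·6^4 = 1×1296 = 1296
Check (4,5,4,5,2) → sorted (2,4,4,5,5): b_1=2>1, not a PF.
So 3125 − 1296 = 1829 fail.

1829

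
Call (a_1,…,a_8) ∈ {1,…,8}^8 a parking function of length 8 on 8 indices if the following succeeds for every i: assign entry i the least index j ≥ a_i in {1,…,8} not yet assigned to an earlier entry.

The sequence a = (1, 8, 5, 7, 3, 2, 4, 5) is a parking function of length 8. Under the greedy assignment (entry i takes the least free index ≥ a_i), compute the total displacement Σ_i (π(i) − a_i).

1

Σπ = 8·9/2 = 36 (π permutes [8]); Σa = 1+8+5+7+3+2+4+5 = 35; disp = 36−35 = 1.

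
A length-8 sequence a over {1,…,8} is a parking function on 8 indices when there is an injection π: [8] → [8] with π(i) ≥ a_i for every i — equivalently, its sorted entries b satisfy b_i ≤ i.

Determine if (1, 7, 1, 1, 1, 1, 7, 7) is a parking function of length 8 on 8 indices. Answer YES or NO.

Rearranged: b = (1, 1, 1, 1, 1, 7, 7, 7).
  b_1=1 ≤ 1
  b_2=1 ≤ 2
  b_3=1 ≤ 3
  b_4=1 ≤ 4
  b_5=1 ≤ 5
  b_6=7 > 6
  fails at i=6 ⇒ NO

NO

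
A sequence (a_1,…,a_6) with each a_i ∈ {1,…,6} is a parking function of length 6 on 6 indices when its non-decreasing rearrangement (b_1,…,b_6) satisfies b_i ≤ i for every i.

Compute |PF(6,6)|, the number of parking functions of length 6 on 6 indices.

16807

#PF = 1·7^5 = 1×16807 = 16807 [KW]
Example (5,4,1,2,3,2) → sorted (1,2,2,3,4,5): b_i ≤ i ∀i, a PF.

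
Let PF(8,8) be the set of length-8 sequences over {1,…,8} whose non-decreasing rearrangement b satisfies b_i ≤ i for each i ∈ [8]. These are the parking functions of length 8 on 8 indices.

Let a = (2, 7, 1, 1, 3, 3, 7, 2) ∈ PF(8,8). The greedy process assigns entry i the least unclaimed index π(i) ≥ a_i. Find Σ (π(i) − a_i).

Σπ = 36 ({1..8} each once); Σa = 2+7+1+1+3+3+7+2 = 26; disp = 36−26 = 10.

10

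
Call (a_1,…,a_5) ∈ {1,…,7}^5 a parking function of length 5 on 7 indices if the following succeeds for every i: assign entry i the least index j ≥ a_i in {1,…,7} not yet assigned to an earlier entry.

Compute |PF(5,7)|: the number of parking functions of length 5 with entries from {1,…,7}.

|PF(5,7)| = (8−5)·8^(5−1) = 3×4096 = 12288 (Konheim–Weiss)
Check (4,3,2,5,3) → sorted (2,3,3,4,5): b_i ≤ 2+i ∀i, a PF.

12288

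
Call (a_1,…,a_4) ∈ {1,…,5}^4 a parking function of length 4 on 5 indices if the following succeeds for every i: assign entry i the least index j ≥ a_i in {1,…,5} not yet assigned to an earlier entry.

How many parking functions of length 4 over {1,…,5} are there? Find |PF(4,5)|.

Count = (5−4+1)·(5+1)^(4−1) = 2 · 216 = 432 (Pollak)
Example (4,2,1,4) → sorted (1,2,4,4): b_i ≤ 1+i ∀i, a PF.

432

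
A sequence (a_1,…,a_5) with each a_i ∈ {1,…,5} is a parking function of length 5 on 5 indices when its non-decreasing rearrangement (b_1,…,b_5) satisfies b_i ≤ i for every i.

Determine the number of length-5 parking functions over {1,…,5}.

|PF(5,5)| = (5+1−5)·(5+1)^{5−1} = 1 · 1296 = 1296 [KW]
One tuple (2,1,3,1,1) → sorted (1,1,1,2,3): b_i ≤ i ∀i, a PF.

1296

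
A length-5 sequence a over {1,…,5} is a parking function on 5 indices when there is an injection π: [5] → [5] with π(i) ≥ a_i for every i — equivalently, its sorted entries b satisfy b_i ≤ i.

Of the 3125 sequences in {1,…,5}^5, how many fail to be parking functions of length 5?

#PF = (6−5)·6^(5−1) = 1 · 1296 = 1296 (Pollak)
Example (5,5,5,5,5) → sorted (5,5,5,5,5): b_1=5>1, not a PF.
So 3125 − 1296 = 1829 fail.

1829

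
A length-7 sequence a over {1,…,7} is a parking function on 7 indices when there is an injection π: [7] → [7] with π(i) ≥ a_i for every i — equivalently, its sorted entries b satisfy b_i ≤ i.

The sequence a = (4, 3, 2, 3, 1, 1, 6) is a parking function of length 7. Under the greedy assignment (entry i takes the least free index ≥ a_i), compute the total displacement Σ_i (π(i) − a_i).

Σπ(i) = 1+…+7 = 28; Σa = 4+3+2+3+1+1+6 = 20; disp = 28−20 = 8.

8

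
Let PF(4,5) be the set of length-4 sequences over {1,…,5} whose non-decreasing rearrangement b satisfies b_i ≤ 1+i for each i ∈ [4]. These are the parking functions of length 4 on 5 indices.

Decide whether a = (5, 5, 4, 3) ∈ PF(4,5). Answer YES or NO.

Rearranged: b = (3, 4, 5, 5).
  b_1=3 > 2
  fails at i=1 ⇒ NO

NO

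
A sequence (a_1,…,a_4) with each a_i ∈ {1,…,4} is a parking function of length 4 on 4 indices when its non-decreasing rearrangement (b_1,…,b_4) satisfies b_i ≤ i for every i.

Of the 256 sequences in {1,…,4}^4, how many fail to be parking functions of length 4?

#PF = (5−4)·5^(4−1) = 1·125 = 125
E.g. (2,4,4,3) → sorted (2,3,4,4): b_1=2>1, not a PF.
So 256 − 125 = 131 fail.

131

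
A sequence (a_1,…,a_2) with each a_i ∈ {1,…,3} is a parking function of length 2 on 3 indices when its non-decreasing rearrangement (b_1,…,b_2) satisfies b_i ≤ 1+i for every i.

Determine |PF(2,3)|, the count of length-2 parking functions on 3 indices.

8

Count = 2·4^1 = 2 · 4 = 8 (Pollak)
E.g. (1,2) → sorted (1,2): b_i ≤ 1+i ∀i, a PF.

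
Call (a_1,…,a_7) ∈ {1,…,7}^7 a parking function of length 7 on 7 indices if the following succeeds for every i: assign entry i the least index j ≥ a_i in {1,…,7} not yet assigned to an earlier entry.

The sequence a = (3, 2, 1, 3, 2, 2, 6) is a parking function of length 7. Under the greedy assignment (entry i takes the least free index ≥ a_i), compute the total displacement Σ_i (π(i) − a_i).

Σπ = 28 ({1..7} each once); Σa = 3+2+1+3+2+2+6 = 19; disp = 28−19 = 9.

9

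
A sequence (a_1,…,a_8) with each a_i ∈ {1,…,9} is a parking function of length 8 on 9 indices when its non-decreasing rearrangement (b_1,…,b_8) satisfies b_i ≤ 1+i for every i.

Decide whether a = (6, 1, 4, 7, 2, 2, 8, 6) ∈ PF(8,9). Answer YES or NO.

YES

Rearranged: b = (1, 2, 2, 4, 6, 6, 7, 8).
  b_1=1 ≤ 2
  b_2=2 ≤ 3
  b_3=2 ≤ 4
  b_4=4 ≤ 5
  b_5=6 ≤ 6
  b_6=6 ≤ 7
  b_7=7 ≤ 8
  b_8=8 ≤ 9
All bounds hold ⇒ YES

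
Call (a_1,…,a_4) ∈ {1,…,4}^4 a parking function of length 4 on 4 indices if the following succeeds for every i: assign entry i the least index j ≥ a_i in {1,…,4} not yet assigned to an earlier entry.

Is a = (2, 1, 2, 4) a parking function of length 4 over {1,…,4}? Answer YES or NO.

YES

Rearranged: b = (1, 2, 2, 4).
  b_1=1 ≤ 1
  b_2=2 ≤ 2
  b_3=2 ≤ 3
  b_4=4 ≤ 4
All bounds hold ⇒ YES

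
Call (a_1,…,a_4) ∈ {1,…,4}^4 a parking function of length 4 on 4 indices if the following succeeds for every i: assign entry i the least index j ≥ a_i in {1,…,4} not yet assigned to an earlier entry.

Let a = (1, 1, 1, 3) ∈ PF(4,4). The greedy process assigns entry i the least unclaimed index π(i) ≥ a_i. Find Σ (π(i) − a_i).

Σπ = 4·5/2 = 10 (π permutes [4]); Σa = 1+1+1+3 = 6; disp = 10−6 = 4.

4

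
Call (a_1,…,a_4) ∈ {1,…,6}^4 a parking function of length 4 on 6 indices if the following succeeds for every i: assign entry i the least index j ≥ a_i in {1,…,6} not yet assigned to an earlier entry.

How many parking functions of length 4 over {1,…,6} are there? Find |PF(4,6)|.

|PF(4,6)| = (6−4+1)·(6+1)^(4−1) = 3 · 343 = 1029 [KW]
Check (1,3,3,4) → sorted (1,3,3,4): b_i ≤ 2+i ∀i, a PF.

1029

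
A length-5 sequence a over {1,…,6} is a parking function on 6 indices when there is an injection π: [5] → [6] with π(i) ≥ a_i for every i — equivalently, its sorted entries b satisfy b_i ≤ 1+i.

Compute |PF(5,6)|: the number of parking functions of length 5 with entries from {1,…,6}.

4802

|PF(5,6)| = (6−5+1)·(6+1)^(5−1) = 2 · 2401 = 4802 (Konheim–Weiss)
One tuple (5,5,4,2,3) → sorted (2,3,4,5,5): b_i ≤ 1+i ∀i, a PF.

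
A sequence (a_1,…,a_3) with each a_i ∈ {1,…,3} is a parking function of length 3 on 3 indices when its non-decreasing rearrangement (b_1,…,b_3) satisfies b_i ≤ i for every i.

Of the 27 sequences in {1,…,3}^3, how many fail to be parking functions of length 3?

11

Count = (3+1−3)·(3+1)^{3−1} = 1·16 = 16 (Pollak)
One tuple (2,2,3) → sorted (2,2,3): b_1=2>1, not a PF.
Total 27; non-PF = 27−16 = 11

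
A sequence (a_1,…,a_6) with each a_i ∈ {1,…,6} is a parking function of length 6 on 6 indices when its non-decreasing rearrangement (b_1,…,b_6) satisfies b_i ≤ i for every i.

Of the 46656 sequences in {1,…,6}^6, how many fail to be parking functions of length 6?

#PF = (7−6)·7^(6−1) = 1 · 16807 = 16807 (Konheim–Weiss)
One tuple (5,2,6,5,5,5) → sorted (2,5,5,5,5,6): b_1=2>1, not a PF.
So 46656 − 16807 = 29849 fail.

29849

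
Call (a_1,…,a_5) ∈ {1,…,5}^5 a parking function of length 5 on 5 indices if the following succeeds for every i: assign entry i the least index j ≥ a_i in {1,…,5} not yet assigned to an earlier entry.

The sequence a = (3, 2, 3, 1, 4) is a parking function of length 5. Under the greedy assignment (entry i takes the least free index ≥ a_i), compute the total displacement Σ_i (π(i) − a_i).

Σπ = 15 ({1..5} each once); Σa = 3+2+3+1+4 = 13; disp = 15−13 = 2.

2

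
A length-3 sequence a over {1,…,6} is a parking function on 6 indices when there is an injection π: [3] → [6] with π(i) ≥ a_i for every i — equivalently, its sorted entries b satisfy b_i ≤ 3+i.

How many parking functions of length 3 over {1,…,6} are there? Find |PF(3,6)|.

196

|PF| = (7−3)·7^(3−1) = 4 · 49 = 196 (Konheim–Weiss)
One tuple (3,5,1) → sorted (1,3,5): b_i ≤ 3+i ∀i, a PF.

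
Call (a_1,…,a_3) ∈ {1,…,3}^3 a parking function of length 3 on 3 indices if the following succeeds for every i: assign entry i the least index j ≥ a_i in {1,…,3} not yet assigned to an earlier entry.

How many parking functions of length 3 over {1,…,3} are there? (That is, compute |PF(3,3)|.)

16

Count = (3+1−3)·(3+1)^{3−1} = 1 · 16 = 16
Example (1,1,1) → sorted (1,1,1): b_i ≤ i ∀i, a PF.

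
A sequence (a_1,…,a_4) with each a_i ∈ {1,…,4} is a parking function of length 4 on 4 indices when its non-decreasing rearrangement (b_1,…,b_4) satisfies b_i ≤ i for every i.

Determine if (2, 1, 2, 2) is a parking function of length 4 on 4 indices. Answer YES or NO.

Order a: b = (1, 2, 2, 2).
  b_1=1 ≤ 1
  b_2=2 ≤ 2
  b_3=2 ≤ 3
  b_4=2 ≤ 4
All bounds hold ⇒ YES

YES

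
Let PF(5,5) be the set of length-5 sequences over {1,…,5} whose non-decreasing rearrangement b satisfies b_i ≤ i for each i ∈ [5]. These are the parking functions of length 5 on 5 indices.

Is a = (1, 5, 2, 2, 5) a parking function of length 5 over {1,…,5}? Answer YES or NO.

Rearranged: b = (1, 2, 2, 5, 5).
  b_1=1 ≤ 1
  b_2=2 ≤ 2
  b_3=2 ≤ 3
  b_4=5 > 4
  fails at i=4 ⇒ NO

NO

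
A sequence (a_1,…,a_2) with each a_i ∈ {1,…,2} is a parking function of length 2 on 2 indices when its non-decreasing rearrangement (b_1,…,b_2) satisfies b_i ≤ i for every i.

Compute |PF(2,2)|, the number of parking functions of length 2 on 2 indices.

3

|PF| = (2−2+1)·(2+1)^(2−1) = 1 · 3 = 3
Check (2,1) → sorted (1,2): b_i ≤ i ∀i, a PF.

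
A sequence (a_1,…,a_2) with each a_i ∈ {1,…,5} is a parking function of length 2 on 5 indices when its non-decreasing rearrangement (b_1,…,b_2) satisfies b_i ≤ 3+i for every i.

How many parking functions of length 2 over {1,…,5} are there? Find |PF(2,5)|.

24

Count = (6−2)·6^(2−1) = 4 · 6 = 24 (Konheim–Weiss)
Check (2,5) → sorted (2,5): b_i ≤ 3+i ∀i, a PF.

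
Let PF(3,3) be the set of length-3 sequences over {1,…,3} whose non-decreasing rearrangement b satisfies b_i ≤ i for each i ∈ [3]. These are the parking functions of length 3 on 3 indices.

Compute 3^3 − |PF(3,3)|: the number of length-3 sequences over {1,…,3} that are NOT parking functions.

11

|PF(3,3)| = 1·4^2 = 1×16 = 16 (Konheim–Weiss)
E.g. (3,2,2) → sorted (2,2,3): b_1=2>1, not a PF.
3^3 − 16 = 27 − 16 = 11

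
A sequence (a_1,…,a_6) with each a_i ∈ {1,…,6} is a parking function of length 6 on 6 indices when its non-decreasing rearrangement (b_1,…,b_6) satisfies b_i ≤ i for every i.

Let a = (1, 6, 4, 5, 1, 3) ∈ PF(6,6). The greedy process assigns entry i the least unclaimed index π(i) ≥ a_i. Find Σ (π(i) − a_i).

1

Σπ = 21 ({1..6} each once); Σa = 1+6+4+5+1+3 = 20; disp = 21−20 = 1.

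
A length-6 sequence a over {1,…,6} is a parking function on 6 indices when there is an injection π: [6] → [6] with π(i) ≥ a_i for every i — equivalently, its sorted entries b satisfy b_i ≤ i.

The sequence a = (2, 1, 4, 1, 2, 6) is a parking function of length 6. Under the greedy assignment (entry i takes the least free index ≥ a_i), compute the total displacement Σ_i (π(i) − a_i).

5

Σπ = 21 ({1..6} each once); Σa = 2+1+4+1+2+6 = 16; disp = 21−16 = 5.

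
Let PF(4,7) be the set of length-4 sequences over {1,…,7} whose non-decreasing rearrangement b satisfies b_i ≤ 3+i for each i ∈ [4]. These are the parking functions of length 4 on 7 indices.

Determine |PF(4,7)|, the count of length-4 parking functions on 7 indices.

2048

#PF = (8−4)·8^(4−1) = 4 · 512 = 2048
One tuple (4,2,4,2) → sorted (2,2,4,4): b_i ≤ 3+i ∀i, a PF.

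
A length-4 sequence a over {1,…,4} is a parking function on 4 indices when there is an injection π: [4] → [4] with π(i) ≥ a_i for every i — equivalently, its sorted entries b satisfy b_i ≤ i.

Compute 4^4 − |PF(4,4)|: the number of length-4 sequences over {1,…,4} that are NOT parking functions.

Count = 1·5^3 = 1 · 125 = 125 (Konheim–Weiss)
Check (3,4,2,4) → sorted (2,3,4,4): b_1=2>1, not a PF.
4^4 − 125 = 256 − 125 = 131

131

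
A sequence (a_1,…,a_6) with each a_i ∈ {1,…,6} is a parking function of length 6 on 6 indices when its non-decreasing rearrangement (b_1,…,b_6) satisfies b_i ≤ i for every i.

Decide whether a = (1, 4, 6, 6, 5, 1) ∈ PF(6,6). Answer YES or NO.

NO

Order a: b = (1, 1, 4, 5, 6, 6).
  b_1=1 ≤ 1
  b_2=1 ≤ 2
  b_3=4 > 3
  fails at i=3 ⇒ NO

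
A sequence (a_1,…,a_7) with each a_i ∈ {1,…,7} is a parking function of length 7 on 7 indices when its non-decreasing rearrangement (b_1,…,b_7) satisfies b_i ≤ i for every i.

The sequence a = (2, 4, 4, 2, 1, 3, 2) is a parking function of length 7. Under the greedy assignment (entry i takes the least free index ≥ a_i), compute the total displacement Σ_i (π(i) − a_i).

Σπ(i) = 1+…+7 = 28; Σa = 2+4+4+2+1+3+2 = 18; disp = 28−18 = 10.

10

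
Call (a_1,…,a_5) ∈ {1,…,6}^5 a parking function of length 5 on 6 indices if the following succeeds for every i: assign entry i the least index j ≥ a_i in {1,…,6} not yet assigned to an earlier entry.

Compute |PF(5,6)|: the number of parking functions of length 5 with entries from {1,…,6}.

|PF| = (6+1−5)·(6+1)^{5−1} = 2·2401 = 4802 (Konheim–Weiss)
Example (5,3,2,6,4) → sorted (2,3,4,5,6): b_i ≤ 1+i ∀i, a PF.

4802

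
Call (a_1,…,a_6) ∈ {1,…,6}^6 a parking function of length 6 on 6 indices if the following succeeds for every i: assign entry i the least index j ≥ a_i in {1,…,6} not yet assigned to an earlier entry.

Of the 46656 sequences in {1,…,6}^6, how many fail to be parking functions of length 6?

29849

|PF| = 1·7^5 = 1 · 16807 = 16807 (Pollak)
Check (3,3,2,4,4,6) → sorted (2,3,3,4,4,6): b_1=2>1, not a PF.
So 46656 − 16807 = 29849 fail.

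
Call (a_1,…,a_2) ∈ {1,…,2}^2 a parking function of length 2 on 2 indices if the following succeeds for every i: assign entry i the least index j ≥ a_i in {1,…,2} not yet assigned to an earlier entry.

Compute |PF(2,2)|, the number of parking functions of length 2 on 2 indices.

3

|PF(2,2)| = (2+1−2)·(2+1)^{2−1} = 1 · 3 = 3 [KW]
Check (2,1) → sorted (1,2): b_i ≤ i ∀i, a PF.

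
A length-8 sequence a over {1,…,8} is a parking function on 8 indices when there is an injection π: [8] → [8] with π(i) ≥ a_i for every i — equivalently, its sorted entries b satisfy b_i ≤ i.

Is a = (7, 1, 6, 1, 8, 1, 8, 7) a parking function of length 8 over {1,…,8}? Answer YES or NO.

NO

Sorted: b = (1, 1, 1, 6, 7, 7, 8, 8).
  b_1=1 ≤ 1
  b_2=1 ≤ 2
  b_3=1 ≤ 3
  b_4=6 > 4
  fails at i=4 ⇒ NO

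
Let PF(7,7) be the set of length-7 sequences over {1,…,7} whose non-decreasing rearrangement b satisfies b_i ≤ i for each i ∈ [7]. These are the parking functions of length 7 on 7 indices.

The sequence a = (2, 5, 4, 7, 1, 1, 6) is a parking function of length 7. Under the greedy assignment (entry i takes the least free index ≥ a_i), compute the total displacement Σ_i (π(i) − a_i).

Σπ(i) = 1+…+7 = 28; Σa = 2+5+4+7+1+1+6 = 26; disp = 28−26 = 2.

2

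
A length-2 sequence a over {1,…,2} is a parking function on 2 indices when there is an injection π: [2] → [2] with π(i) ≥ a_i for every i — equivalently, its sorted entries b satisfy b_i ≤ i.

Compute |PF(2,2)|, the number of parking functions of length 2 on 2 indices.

Count = 1·3^1 = 1×3 = 3 (Konheim–Weiss)
Check (1,2) → sorted (1,2): b_i ≤ i ∀i, a PF.

3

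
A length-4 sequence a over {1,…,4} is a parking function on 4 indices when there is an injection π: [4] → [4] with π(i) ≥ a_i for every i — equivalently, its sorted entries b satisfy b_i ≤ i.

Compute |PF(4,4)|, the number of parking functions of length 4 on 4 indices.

125

#PF = 1·5^3 = 1·125 = 125
E.g. (1,2,1,4) → sorted (1,1,2,4): b_i ≤ i ∀i, a PF.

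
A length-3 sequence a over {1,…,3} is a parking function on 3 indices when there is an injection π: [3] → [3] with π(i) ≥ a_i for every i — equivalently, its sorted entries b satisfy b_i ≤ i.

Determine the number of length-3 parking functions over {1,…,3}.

16

#PF = (3+1−3)·(3+1)^{3−1} = 1·16 = 16
One tuple (2,1,3) → sorted (1,2,3): b_i ≤ i ∀i, a PF.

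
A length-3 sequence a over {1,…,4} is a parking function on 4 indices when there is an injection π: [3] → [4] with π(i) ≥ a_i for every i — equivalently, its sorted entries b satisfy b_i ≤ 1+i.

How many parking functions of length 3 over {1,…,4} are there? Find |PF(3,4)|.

50

Count = (4+1−3)·(4+1)^{3−1} = 2×25 = 50 (Pollak)
One tuple (4,1,3) → sorted (1,3,4): b_i ≤ 1+i ∀i, a PF.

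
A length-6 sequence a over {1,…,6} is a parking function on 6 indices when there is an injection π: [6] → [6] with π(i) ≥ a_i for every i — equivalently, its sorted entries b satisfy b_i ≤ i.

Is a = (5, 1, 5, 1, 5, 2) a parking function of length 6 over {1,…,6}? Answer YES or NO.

NO

Sorted: b = (1, 1, 2, 5, 5, 5).
  b_1=1 ≤ 1
  b_2=1 ≤ 2
  b_3=2 ≤ 3
  b_4=5 > 4
  fails at i=4 ⇒ NO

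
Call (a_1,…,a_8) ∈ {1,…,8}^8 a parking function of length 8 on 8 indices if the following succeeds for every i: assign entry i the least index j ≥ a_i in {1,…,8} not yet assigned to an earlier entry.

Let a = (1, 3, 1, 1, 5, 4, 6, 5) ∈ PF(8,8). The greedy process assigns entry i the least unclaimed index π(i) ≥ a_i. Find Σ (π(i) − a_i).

Σπ = 36 ({1..8} each once); Σa = 1+3+1+1+5+4+6+5 = 26; disp = 36−26 = 10.

10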